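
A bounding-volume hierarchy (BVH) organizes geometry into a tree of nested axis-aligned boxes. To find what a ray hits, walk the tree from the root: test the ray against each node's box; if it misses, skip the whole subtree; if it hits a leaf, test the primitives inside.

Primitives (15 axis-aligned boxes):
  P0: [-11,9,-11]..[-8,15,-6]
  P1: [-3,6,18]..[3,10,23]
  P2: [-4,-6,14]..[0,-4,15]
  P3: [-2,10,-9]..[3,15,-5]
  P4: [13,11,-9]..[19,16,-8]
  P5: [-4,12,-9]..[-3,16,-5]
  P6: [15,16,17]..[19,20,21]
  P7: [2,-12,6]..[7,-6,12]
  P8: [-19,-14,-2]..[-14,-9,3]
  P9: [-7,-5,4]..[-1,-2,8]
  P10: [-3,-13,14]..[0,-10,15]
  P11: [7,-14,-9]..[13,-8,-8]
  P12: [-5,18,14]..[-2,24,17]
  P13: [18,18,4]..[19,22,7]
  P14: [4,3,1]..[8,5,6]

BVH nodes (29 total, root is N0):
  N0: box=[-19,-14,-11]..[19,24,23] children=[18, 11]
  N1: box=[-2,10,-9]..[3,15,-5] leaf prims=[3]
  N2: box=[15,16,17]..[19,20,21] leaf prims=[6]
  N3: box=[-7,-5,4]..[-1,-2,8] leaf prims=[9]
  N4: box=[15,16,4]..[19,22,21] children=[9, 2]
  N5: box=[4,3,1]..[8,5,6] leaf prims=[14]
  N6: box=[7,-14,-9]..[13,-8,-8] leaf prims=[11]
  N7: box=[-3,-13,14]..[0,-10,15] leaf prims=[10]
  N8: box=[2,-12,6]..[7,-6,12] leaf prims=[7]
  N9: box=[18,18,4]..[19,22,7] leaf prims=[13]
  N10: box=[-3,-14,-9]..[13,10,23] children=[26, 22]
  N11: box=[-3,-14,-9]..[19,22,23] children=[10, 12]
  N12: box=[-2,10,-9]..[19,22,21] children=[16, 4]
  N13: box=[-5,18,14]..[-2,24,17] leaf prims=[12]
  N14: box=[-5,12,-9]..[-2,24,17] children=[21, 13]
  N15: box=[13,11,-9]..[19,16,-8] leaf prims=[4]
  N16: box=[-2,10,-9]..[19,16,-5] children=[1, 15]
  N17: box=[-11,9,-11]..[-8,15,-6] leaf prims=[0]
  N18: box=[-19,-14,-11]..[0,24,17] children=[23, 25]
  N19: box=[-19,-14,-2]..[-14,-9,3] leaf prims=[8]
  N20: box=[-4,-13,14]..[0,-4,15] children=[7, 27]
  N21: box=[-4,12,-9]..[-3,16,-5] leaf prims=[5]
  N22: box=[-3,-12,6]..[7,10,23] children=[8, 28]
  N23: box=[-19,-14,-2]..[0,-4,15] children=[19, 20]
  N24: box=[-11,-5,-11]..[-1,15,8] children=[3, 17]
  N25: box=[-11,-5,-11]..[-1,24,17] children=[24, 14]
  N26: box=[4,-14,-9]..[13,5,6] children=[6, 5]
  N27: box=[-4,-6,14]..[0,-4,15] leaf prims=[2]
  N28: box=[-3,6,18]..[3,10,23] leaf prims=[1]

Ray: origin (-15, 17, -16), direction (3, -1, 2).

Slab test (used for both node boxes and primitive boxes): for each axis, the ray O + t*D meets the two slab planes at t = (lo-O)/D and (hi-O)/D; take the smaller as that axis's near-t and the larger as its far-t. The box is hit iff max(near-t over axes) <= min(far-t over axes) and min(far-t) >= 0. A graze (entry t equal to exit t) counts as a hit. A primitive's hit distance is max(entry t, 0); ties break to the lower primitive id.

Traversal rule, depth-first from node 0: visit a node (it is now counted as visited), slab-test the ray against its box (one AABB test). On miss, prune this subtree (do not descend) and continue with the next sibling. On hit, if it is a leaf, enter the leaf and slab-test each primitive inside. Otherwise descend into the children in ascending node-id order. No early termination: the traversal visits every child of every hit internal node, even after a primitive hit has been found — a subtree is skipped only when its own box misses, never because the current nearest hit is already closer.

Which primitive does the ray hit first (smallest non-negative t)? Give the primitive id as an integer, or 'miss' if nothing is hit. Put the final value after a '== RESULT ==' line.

Walk:
N0 x:[-4/3,34/3] y:[-7,31] z:[5/2,39/2] -> hit [5/2,34/3], descend [11, 18]
  N11 x:[4,34/3] y:[-5,31] z:[7/2,39/2] -> hit [4,34/3], descend [10, 12]
    N10 x:[4,28/3] y:[7,31] z:[7/2,39/2] -> hit [7,28/3], descend [22, 26]
      N22 x:[4,22/3] y:[7,29] z:[11,39/2] -> miss, prune
      N26 x:[19/3,28/3] y:[12,31] z:[7/2,11] -> miss, prune
    N12 x:[13/3,34/3] y:[-5,7] z:[7/2,37/2] -> hit [13/3,7], descend [4, 16]
      N4 x:[10,34/3] y:[-5,1] z:[10,37/2] -> miss, prune
      N16 x:[13/3,34/3] y:[1,7] z:[7/2,11/2] -> hit [13/3,11/2], descend [1, 15]
        N1 x:[13/3,6] y:[2,7] z:[7/2,11/2] -> hit [13/3,11/2] leaf, test {P3@t=13/3}
        N15 x:[28/3,34/3] y:[1,6] z:[7/2,4] -> miss, prune
  N18 x:[-4/3,5] y:[-7,31] z:[5/2,33/2] -> hit [5/2,5], descend [23, 25]
    N23 x:[-4/3,5] y:[21,31] z:[7,31/2] -> miss, prune
    N25 x:[4/3,14/3] y:[-7,22] z:[5/2,33/2] -> hit [5/2,14/3], descend [14, 24]
      N14 x:[10/3,13/3] y:[-7,5] z:[7/2,33/2] -> hit [7/2,13/3], descend [13, 21]
        N13 x:[10/3,13/3] y:[-7,-1] z:[15,33/2] -> miss, prune
        N21 x:[11/3,4] y:[1,5] z:[7/2,11/2] -> hit [11/3,4] leaf, test {P5@t=11/3}
      N24 x:[4/3,14/3] y:[2,22] z:[5/2,12] -> hit [5/2,14/3], descend [3, 17]
        N3 x:[8/3,14/3] y:[19,22] z:[10,12] -> miss, prune
        N17 x:[4/3,7/3] y:[2,8] z:[5/2,5] -> miss, prune

19 AABB tests over nodes [0, 11, 10, 22, 26, 12, 4, 16, 1, 15, 18, 23, 25, 14, 13, 21, 24, 3, 17]; 2 leaves entered; closest P5.

== RESULT ==
5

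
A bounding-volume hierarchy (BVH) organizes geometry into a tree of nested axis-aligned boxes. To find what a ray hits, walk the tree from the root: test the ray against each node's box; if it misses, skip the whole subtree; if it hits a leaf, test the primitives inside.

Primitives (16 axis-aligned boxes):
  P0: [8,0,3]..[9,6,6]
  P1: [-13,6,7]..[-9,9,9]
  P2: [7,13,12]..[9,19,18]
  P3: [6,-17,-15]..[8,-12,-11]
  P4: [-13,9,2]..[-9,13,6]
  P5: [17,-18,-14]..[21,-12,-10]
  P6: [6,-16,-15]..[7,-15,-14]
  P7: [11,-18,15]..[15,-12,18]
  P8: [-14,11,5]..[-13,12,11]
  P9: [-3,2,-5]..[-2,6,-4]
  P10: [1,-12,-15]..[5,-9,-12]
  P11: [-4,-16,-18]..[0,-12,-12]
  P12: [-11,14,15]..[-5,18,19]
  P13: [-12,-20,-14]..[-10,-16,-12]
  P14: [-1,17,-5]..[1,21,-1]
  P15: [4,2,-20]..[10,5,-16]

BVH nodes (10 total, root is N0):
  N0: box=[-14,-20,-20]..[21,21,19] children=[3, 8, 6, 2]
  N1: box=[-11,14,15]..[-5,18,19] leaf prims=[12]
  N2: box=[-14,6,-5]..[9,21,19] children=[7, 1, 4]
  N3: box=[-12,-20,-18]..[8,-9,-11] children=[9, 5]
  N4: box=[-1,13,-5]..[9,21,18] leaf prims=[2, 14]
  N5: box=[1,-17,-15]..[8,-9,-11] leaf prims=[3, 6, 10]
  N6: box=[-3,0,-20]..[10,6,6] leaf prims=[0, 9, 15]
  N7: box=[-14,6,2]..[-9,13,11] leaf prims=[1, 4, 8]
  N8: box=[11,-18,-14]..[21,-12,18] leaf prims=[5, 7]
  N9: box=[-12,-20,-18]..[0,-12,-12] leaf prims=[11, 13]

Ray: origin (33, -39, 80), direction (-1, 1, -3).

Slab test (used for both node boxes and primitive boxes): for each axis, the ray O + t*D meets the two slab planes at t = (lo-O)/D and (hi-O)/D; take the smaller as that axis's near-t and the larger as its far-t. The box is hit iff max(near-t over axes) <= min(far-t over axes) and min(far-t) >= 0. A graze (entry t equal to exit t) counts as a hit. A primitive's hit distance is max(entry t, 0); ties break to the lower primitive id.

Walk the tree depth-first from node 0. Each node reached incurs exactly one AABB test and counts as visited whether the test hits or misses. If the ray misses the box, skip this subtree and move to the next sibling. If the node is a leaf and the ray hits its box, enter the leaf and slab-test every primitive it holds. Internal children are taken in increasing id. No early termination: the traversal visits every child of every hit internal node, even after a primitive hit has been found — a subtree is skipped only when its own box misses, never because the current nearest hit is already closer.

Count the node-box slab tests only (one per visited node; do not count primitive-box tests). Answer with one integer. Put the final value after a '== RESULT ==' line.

Traverse from the root:
N0 x:[12,47] y:[19,60] z:[61/3,100/3] -> hit [61/3,100/3], descend [2, 3, 6, 8]
  N2 x:[24,47] y:[45,60] z:[61/3,85/3] -> miss, prune
  N3 x:[25,45] y:[19,30] z:[91/3,98/3] -> miss, prune
  N6 x:[23,36] y:[39,45] z:[74/3,100/3] -> miss, prune
  N8 x:[12,22] y:[21,27] z:[62/3,94/3] -> hit [21,22] leaf, test {P5(miss), P7@t=21}

5 AABB tests over nodes [0, 2, 3, 6, 8]; 1 leaf entered; closest P7.

== RESULT ==
5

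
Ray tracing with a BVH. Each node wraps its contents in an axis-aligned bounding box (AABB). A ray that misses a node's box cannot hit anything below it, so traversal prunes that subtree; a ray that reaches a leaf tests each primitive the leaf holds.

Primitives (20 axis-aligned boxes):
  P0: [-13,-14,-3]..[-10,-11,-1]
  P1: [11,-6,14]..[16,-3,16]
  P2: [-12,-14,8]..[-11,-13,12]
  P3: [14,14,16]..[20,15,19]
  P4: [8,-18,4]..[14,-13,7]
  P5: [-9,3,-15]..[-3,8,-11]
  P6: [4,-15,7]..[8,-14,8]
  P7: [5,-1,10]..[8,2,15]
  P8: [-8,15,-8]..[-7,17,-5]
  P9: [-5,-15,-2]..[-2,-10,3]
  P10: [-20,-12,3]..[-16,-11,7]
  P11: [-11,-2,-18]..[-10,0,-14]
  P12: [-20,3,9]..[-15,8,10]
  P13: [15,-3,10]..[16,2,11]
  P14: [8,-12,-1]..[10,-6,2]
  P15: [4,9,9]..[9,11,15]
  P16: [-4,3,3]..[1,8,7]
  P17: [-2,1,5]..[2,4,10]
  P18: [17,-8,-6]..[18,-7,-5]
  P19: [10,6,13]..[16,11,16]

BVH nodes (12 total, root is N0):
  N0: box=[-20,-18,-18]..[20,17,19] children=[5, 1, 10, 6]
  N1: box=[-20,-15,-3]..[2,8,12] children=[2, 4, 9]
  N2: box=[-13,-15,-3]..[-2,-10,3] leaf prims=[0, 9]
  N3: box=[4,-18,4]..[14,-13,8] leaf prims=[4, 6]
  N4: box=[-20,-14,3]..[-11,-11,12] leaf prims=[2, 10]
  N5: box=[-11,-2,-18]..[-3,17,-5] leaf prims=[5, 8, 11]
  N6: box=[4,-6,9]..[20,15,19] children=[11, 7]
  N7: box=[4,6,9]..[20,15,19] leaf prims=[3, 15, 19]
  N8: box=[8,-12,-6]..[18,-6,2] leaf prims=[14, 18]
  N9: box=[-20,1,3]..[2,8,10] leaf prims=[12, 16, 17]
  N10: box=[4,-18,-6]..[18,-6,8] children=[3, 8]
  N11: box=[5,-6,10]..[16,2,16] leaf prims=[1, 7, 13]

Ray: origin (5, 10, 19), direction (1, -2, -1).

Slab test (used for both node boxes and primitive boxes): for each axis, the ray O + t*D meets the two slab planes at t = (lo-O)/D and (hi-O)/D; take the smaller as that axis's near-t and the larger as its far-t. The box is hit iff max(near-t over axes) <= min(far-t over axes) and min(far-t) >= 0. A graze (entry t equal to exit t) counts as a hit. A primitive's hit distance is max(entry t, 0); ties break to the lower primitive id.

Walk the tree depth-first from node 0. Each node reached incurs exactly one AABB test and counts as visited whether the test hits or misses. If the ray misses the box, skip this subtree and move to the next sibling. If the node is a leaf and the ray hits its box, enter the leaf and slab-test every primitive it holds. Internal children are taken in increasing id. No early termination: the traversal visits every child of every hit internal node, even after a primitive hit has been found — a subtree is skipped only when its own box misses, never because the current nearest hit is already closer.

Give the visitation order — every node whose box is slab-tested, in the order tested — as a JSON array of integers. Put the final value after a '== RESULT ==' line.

Traverse from the root:
N0 x:[-25,15] y:[-7/2,14] z:[0,37] -> hit [0,14], descend [1, 5, 6, 10]
  N1 x:[-25,-3] y:[1,25/2] z:[7,22] -> miss, prune
  N5 x:[-16,-8] y:[-7/2,6] z:[24,37] -> miss, prune
  N6 x:[-1,15] y:[-5/2,8] z:[0,10] -> hit [0,8], descend [7, 11]
    N7 x:[-1,15] y:[-5/2,2] z:[0,10] -> hit [0,2] leaf, test {P3(miss), P15(miss), P19(miss)}
    N11 x:[0,11] y:[4,8] z:[3,9] -> hit [4,8] leaf, test {P1(miss), P7(miss), P13(miss)}
  N10 x:[-1,13] y:[8,14] z:[11,25] -> hit [11,13], descend [3, 8]
    N3 x:[-1,9] y:[23/2,14] z:[11,15] -> miss, prune
    N8 x:[3,13] y:[8,11] z:[17,25] -> miss, prune

Summary -> nodes [0, 1, 5, 6, 7, 11, 10, 3, 8]; box-tests=9; leaf-entries=2; first=miss

== RESULT ==
[0, 1, 5, 6, 7, 11, 10, 3, 8]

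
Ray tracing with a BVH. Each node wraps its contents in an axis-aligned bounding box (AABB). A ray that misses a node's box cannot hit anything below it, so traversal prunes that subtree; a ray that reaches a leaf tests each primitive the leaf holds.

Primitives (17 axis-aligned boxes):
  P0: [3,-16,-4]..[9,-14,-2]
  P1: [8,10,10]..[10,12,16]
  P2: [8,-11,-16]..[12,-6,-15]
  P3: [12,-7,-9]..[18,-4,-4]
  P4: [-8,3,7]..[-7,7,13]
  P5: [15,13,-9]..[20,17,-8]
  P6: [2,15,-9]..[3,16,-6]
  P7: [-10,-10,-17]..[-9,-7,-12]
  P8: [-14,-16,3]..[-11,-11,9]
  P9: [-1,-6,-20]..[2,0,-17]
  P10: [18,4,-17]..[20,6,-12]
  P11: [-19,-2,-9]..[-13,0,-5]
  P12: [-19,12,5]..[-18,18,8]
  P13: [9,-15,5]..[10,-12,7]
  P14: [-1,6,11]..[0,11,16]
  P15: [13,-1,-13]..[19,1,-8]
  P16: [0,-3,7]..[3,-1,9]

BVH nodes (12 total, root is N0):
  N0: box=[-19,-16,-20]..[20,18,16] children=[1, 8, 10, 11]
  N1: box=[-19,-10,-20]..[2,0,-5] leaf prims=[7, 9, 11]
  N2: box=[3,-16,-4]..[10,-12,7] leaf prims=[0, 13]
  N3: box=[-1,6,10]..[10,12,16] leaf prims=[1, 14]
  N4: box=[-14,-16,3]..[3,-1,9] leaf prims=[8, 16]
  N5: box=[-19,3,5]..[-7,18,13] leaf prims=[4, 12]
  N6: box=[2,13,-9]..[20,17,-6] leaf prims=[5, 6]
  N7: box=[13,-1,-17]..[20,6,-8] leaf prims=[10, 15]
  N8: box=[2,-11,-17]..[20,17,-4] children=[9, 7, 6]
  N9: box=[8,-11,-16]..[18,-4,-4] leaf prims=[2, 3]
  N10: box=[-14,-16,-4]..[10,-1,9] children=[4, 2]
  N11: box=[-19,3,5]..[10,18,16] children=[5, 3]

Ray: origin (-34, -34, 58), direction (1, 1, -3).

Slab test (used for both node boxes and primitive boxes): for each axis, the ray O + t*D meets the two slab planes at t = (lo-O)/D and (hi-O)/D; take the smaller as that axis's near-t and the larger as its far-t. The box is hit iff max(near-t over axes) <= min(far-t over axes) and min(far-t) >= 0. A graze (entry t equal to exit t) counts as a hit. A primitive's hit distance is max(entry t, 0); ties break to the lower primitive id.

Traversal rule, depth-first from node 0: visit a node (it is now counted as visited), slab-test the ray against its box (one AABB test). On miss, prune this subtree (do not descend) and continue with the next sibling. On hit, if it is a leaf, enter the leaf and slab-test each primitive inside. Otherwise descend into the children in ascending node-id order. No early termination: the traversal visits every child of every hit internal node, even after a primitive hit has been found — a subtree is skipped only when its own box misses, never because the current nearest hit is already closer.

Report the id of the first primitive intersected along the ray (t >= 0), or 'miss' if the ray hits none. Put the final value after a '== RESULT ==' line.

Walk:
N0 x:[15,54] y:[18,52] z:[14,26] -> hit [18,26], descend [1, 8, 10, 11]
  N1 x:[15,36] y:[24,34] z:[21,26] -> hit [24,26] leaf, test {P7@t=24, P9(miss), P11(miss)}
  N8 x:[36,54] y:[23,51] z:[62/3,25] -> miss, prune
  N10 x:[20,44] y:[18,33] z:[49/3,62/3] -> hit [20,62/3], descend [2, 4]
    N2 x:[37,44] y:[18,22] z:[17,62/3] -> miss, prune
    N4 x:[20,37] y:[18,33] z:[49/3,55/3] -> miss, prune
  N11 x:[15,44] y:[37,52] z:[14,53/3] -> miss, prune

7 AABB tests over nodes [0, 1, 8, 10, 2, 4, 11]; 1 leaf entered; closest P7.

== RESULT ==
7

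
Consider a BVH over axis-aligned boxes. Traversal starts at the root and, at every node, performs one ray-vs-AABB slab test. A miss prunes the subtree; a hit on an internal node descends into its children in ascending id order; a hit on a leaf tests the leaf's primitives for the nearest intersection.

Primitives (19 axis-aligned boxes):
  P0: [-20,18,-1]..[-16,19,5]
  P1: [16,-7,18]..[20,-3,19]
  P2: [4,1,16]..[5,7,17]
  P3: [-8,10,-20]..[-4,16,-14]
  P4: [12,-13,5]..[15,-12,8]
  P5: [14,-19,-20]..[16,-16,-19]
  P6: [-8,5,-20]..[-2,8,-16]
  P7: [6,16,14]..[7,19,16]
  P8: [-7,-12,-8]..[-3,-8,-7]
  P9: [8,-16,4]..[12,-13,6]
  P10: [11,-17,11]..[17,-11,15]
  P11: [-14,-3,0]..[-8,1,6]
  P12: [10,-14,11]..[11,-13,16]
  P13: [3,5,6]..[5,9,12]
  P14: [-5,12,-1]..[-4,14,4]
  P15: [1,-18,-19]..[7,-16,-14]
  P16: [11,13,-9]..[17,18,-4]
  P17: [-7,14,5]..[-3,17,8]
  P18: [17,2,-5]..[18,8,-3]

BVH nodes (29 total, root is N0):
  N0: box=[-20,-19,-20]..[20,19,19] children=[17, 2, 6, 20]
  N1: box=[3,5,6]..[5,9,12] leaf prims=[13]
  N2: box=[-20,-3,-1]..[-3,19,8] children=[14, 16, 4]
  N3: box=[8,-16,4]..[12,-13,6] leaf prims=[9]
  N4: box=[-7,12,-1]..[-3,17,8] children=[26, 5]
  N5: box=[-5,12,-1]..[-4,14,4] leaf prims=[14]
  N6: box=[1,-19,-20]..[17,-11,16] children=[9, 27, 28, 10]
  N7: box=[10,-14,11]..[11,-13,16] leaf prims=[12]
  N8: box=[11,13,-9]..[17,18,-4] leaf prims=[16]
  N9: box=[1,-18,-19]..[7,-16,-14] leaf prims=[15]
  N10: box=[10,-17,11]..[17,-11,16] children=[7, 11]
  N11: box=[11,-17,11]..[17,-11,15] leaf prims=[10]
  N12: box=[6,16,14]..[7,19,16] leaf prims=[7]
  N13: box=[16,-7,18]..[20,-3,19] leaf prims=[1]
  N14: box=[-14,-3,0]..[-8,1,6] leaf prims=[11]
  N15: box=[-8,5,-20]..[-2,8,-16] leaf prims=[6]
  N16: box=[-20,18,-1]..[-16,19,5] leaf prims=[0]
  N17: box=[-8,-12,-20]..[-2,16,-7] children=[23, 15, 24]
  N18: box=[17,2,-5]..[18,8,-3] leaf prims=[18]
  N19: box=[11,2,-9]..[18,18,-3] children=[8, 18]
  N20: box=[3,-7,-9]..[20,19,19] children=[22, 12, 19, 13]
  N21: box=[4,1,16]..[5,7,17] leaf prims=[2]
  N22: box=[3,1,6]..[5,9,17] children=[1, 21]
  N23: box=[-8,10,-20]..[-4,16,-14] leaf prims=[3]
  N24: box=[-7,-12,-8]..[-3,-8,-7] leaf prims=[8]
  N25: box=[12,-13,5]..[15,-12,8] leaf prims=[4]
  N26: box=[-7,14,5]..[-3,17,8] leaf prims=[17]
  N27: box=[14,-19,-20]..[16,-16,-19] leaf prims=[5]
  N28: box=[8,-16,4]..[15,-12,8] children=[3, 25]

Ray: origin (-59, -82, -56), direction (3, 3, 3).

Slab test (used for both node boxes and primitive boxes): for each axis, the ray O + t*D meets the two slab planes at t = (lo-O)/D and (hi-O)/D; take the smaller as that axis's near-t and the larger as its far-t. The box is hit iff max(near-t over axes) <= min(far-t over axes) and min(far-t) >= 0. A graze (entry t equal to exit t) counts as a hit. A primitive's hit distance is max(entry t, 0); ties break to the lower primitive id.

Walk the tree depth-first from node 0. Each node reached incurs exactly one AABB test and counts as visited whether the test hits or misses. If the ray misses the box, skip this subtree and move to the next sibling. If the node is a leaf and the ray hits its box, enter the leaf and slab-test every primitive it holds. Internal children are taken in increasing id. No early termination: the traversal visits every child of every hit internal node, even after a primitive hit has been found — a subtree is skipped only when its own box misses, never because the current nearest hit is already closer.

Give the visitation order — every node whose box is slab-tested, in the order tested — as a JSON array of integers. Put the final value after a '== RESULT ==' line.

Traverse from the root:
N0 x:[13,79/3] y:[21,101/3] z:[12,25] -> hit [21,25], descend [2, 6, 17, 20]
  N2 x:[13,56/3] y:[79/3,101/3] z:[55/3,64/3] -> miss, prune
  N6 x:[20,76/3] y:[21,71/3] z:[12,24] -> hit [21,71/3], descend [9, 10, 27, 28]
    N9 x:[20,22] y:[64/3,22] z:[37/3,14] -> miss, prune
    N10 x:[23,76/3] y:[65/3,71/3] z:[67/3,24] -> hit [23,71/3], descend [7, 11]
      N7 x:[23,70/3] y:[68/3,23] z:[67/3,24] -> hit [23,23] leaf, test {P12@t=23}
      N11 x:[70/3,76/3] y:[65/3,71/3] z:[67/3,71/3] -> hit [70/3,71/3] leaf, test {P10@t=70/3}
    N27 x:[73/3,25] y:[21,22] z:[12,37/3] -> miss, prune
    N28 x:[67/3,74/3] y:[22,70/3] z:[20,64/3] -> miss, prune
  N17 x:[17,19] y:[70/3,98/3] z:[12,49/3] -> miss, prune
  N20 x:[62/3,79/3] y:[25,101/3] z:[47/3,25] -> hit [25,25], descend [12, 13, 19, 22]
    N12 x:[65/3,22] y:[98/3,101/3] z:[70/3,24] -> miss, prune
    N13 x:[25,79/3] y:[25,79/3] z:[74/3,25] -> hit [25,25] leaf, test {P1@t=25}
    N19 x:[70/3,77/3] y:[28,100/3] z:[47/3,53/3] -> miss, prune
    N22 x:[62/3,64/3] y:[83/3,91/3] z:[62/3,73/3] -> miss, prune

Visited [0, 2, 6, 9, 10, 7, 11, 27, 28, 17, 20, 12, 13, 19, 22]. Tests: 15 box, 3 leaf. Nearest: P12.

== RESULT ==
[0, 2, 6, 9, 10, 7, 11, 27, 28, 17, 20, 12, 13, 19, 22]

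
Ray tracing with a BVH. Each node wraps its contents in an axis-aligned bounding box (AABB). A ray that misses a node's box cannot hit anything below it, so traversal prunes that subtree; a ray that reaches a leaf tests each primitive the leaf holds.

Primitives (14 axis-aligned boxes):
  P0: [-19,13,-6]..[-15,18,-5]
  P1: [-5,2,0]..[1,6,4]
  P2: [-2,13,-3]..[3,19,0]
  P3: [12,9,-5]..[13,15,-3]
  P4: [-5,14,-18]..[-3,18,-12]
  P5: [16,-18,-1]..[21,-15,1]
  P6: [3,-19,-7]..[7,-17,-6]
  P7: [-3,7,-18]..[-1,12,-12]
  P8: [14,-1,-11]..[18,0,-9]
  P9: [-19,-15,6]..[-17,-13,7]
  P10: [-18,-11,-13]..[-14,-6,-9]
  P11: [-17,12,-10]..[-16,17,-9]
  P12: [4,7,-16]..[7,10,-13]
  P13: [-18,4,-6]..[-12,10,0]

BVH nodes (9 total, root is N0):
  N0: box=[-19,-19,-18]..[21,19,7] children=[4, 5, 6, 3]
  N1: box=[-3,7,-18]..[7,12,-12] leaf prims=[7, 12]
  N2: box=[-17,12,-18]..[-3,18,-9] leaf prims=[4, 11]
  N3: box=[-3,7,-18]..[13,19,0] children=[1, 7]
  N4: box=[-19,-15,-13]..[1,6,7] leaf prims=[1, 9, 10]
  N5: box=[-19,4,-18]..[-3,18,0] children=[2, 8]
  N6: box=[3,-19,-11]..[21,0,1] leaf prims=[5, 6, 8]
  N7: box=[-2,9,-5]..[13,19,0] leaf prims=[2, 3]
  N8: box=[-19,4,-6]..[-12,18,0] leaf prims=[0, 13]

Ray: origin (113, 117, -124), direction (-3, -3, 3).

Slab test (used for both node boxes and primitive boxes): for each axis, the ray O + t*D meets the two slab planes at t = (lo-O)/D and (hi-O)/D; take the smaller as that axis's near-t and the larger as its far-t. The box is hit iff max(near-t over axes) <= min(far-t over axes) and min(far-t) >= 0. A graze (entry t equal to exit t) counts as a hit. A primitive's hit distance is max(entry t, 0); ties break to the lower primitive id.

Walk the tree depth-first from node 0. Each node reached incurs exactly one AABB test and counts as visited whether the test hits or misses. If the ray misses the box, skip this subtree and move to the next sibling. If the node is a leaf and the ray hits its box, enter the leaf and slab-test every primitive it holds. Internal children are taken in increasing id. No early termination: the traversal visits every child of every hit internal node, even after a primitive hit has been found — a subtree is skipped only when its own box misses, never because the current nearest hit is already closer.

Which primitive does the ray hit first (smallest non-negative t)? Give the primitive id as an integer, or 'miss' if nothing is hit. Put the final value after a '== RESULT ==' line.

Walk:
N0 x:[92/3,44] y:[98/3,136/3] z:[106/3,131/3] -> hit [106/3,131/3], descend [3, 4, 5, 6]
  N3 x:[100/3,116/3] y:[98/3,110/3] z:[106/3,124/3] -> hit [106/3,110/3], descend [1, 7]
    N1 x:[106/3,116/3] y:[35,110/3] z:[106/3,112/3] -> hit [106/3,110/3] leaf, test {P7(miss), P12@t=36}
    N7 x:[100/3,115/3] y:[98/3,36] z:[119/3,124/3] -> miss, prune
  N4 x:[112/3,44] y:[37,44] z:[37,131/3] -> hit [112/3,131/3] leaf, test {P1(miss), P9@t=130/3, P10(miss)}
  N5 x:[116/3,44] y:[33,113/3] z:[106/3,124/3] -> miss, prune
  N6 x:[92/3,110/3] y:[39,136/3] z:[113/3,125/3] -> miss, prune

Summary -> nodes [0, 3, 1, 7, 4, 5, 6]; box-tests=7; leaf-entries=2; first=P12

== RESULT ==
12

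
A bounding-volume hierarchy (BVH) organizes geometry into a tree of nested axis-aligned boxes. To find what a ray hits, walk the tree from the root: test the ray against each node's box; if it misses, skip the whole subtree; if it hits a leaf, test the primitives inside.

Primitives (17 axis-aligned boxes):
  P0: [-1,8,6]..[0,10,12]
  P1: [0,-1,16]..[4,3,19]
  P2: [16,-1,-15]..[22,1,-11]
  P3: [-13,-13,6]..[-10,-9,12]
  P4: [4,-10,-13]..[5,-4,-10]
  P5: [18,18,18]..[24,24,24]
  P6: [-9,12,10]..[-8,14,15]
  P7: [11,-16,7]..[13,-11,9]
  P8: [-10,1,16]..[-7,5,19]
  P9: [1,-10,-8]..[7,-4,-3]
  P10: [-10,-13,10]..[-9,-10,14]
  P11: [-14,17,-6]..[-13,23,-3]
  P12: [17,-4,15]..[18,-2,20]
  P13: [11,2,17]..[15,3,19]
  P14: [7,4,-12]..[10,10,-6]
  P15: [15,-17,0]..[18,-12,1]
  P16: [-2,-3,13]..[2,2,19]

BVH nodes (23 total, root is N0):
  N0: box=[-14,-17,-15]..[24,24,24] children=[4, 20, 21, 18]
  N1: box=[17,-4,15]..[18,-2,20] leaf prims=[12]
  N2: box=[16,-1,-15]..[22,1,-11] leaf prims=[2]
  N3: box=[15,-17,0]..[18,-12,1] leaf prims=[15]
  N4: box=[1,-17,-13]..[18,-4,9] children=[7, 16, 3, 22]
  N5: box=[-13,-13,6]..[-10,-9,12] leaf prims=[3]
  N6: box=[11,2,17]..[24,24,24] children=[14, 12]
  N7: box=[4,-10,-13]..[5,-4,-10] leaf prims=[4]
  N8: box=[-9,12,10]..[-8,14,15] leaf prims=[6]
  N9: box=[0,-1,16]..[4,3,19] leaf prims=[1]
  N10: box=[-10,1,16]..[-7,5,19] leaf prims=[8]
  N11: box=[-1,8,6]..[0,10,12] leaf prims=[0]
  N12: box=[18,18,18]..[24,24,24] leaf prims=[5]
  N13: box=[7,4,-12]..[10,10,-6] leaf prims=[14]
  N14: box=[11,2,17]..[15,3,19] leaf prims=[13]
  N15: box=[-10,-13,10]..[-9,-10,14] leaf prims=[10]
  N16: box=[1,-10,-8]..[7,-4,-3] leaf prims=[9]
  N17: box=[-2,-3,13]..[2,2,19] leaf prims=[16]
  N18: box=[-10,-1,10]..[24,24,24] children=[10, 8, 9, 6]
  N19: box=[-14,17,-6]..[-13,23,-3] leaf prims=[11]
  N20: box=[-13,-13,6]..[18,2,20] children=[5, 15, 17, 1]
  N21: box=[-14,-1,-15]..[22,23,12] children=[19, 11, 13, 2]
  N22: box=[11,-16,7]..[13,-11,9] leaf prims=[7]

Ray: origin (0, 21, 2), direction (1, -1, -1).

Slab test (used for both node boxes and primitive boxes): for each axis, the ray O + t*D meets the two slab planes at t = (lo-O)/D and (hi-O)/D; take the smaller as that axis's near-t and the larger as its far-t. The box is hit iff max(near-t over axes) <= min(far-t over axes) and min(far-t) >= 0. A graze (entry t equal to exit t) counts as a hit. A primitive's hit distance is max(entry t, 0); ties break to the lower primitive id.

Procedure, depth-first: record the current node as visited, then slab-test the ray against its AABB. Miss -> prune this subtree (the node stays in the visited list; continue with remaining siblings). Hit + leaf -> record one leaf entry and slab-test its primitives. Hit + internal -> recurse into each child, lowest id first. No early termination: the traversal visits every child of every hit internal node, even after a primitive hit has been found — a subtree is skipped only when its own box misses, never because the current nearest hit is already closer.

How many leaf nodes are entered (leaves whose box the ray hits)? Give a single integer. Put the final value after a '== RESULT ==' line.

Traverse from the root:
N0 x:[-14,24] y:[-3,38] z:[-22,17] -> hit [-3,17], descend [4, 18, 20, 21]
  N4 x:[1,18] y:[25,38] z:[-7,15] -> miss, prune
  N18 x:[-10,24] y:[-3,22] z:[-22,-8] -> miss, prune
  N20 x:[-13,18] y:[19,34] z:[-18,-4] -> miss, prune
  N21 x:[-14,22] y:[-2,22] z:[-10,17] -> hit [-2,17], descend [2, 11, 13, 19]
    N2 x:[16,22] y:[20,22] z:[13,17] -> miss, prune
    N11 x:[-1,0] y:[11,13] z:[-10,-4] -> miss, prune
    N13 x:[7,10] y:[11,17] z:[8,14] -> miss, prune
    N19 x:[-14,-13] y:[-2,4] z:[5,8] -> miss, prune

Visited [0, 4, 18, 20, 21, 2, 11, 13, 19]. Tests: 9 box, 0 leaf. Nearest: miss.

== RESULT ==
0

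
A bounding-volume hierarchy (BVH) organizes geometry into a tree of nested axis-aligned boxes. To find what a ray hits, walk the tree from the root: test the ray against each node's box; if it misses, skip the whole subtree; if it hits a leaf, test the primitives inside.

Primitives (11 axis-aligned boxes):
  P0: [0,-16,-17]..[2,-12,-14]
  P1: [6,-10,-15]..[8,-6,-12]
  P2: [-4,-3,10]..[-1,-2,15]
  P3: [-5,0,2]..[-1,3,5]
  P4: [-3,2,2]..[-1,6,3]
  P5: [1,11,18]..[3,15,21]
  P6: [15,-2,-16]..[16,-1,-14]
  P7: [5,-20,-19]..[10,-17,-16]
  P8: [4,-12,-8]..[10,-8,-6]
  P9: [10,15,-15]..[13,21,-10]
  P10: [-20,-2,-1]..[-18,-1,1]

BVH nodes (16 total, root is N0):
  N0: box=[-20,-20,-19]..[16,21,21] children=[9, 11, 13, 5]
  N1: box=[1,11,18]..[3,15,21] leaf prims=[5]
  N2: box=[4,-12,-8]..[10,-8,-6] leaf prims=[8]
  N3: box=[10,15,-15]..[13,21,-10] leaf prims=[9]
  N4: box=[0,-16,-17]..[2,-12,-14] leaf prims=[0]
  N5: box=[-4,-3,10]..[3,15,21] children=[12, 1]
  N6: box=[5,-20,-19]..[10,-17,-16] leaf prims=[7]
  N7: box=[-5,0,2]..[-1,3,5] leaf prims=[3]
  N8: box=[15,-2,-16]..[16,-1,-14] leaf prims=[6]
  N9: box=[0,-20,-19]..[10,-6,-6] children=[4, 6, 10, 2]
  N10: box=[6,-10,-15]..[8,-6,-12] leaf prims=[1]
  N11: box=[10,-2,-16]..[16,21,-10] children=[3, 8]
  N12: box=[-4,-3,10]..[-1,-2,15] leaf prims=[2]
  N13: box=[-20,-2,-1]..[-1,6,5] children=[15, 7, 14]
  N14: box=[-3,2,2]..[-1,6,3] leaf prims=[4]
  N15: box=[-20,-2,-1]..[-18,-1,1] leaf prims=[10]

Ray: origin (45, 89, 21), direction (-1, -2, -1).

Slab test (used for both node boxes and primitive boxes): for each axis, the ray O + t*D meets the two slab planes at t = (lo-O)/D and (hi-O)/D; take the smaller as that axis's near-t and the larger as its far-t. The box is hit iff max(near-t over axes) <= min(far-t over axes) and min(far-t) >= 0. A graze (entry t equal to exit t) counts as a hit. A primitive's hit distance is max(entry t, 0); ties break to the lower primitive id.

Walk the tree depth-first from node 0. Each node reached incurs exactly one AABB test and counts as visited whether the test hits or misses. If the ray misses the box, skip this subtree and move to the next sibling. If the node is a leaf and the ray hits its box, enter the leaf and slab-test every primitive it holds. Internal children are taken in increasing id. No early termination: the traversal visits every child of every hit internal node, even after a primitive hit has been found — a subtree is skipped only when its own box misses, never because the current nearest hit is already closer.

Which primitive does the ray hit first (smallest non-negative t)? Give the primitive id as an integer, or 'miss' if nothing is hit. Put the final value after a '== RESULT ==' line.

Traverse from the root:
N0 x:[29,65] y:[34,109/2] z:[0,40] -> hit [34,40], descend [5, 9, 11, 13]
  N5 x:[42,49] y:[37,46] z:[0,11] -> miss, prune
  N9 x:[35,45] y:[95/2,109/2] z:[27,40] -> miss, prune
  N11 x:[29,35] y:[34,91/2] z:[31,37] -> hit [34,35], descend [3, 8]
    N3 x:[32,35] y:[34,37] z:[31,36] -> hit [34,35] leaf, test {P9@t=34}
    N8 x:[29,30] y:[45,91/2] z:[35,37] -> miss, prune
  N13 x:[46,65] y:[83/2,91/2] z:[16,22] -> miss, prune

Summary -> nodes [0, 5, 9, 11, 3, 8, 13]; box-tests=7; leaf-entries=1; first=P9

== RESULT ==
9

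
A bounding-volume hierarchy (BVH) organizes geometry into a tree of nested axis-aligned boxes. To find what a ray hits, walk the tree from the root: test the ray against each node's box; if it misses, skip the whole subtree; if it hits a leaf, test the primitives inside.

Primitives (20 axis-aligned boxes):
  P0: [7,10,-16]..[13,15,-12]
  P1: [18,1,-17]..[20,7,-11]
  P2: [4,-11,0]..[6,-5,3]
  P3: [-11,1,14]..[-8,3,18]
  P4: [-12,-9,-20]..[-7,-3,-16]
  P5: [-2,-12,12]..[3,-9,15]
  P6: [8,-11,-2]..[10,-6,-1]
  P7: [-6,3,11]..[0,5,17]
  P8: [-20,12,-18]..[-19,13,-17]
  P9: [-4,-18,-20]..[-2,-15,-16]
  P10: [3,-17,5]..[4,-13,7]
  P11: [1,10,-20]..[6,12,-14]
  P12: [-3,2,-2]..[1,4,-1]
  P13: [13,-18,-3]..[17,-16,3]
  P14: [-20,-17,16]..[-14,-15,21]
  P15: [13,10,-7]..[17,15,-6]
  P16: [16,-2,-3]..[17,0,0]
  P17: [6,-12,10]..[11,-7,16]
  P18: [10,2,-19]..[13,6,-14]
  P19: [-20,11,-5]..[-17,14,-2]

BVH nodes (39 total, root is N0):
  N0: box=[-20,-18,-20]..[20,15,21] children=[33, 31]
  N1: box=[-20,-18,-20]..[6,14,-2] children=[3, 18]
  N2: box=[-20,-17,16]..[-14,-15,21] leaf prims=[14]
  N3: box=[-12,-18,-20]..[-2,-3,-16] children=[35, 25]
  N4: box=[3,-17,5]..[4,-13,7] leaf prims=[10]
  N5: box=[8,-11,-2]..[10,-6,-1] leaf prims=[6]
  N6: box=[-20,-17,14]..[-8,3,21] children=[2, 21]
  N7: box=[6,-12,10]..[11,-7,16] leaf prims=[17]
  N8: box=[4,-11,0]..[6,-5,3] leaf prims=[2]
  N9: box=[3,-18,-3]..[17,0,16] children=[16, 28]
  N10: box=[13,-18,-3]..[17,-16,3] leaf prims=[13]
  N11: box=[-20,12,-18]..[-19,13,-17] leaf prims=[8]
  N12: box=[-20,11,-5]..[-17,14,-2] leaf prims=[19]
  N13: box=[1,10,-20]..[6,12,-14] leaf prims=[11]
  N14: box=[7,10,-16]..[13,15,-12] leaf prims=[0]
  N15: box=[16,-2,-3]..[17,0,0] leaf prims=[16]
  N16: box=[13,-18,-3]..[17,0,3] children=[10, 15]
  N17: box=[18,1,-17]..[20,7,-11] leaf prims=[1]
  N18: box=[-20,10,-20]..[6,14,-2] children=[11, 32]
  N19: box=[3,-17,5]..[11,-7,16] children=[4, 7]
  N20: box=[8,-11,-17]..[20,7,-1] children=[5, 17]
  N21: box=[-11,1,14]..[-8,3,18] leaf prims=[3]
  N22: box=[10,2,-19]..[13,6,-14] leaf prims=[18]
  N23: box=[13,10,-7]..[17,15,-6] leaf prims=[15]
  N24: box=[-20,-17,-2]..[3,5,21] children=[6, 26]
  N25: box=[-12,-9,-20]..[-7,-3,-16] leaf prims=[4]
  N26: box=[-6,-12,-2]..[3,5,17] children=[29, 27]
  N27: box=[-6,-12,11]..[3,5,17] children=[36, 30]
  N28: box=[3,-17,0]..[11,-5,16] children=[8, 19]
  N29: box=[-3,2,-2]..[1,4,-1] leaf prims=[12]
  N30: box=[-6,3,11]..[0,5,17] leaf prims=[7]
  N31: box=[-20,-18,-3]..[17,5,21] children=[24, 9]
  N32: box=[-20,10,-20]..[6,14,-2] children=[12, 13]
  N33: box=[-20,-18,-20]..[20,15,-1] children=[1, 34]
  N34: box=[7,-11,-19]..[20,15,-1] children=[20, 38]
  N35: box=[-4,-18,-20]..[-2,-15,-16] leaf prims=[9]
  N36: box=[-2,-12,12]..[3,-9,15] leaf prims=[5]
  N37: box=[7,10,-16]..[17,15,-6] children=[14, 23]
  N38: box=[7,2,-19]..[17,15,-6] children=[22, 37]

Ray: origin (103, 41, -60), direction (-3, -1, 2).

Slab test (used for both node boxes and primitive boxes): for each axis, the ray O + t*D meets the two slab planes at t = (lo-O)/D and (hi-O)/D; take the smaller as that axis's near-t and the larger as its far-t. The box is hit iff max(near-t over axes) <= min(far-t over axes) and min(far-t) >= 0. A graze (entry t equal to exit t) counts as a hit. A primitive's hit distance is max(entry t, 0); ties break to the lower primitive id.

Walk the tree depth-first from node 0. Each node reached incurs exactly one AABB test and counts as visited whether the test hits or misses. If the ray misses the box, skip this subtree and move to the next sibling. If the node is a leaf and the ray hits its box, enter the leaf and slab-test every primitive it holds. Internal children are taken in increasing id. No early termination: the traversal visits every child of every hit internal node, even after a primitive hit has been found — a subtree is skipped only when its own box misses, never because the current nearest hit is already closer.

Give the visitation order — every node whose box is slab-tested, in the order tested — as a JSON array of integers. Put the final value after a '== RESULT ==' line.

Traverse from the root:
N0 x:[83/3,41] y:[26,59] z:[20,81/2] -> hit [83/3,81/2], descend [31, 33]
  N31 x:[86/3,41] y:[36,59] z:[57/2,81/2] -> hit [36,81/2], descend [9, 24]
    N9 x:[86/3,100/3] y:[41,59] z:[57/2,38] -> miss, prune
    N24 x:[100/3,41] y:[36,58] z:[29,81/2] -> hit [36,81/2], descend [6, 26]
      N6 x:[37,41] y:[38,58] z:[37,81/2] -> hit [38,81/2], descend [2, 21]
        N2 x:[39,41] y:[56,58] z:[38,81/2] -> miss, prune
        N21 x:[37,38] y:[38,40] z:[37,39] -> hit [38,38] leaf, test {P3@t=38}
      N26 x:[100/3,109/3] y:[36,53] z:[29,77/2] -> hit [36,109/3], descend [27, 29]
        N27 x:[100/3,109/3] y:[36,53] z:[71/2,77/2] -> hit [36,109/3], descend [30, 36]
          N30 x:[103/3,109/3] y:[36,38] z:[71/2,77/2] -> hit [36,109/3] leaf, test {P7@t=36}
          N36 x:[100/3,35] y:[50,53] z:[36,75/2] -> miss, prune
        N29 x:[34,106/3] y:[37,39] z:[29,59/2] -> miss, prune
  N33 x:[83/3,41] y:[26,59] z:[20,59/2] -> hit [83/3,59/2], descend [1, 34]
    N1 x:[97/3,41] y:[27,59] z:[20,29] -> miss, prune
    N34 x:[83/3,32] y:[26,52] z:[41/2,59/2] -> hit [83/3,59/2], descend [20, 38]
      N20 x:[83/3,95/3] y:[34,52] z:[43/2,59/2] -> miss, prune
      N38 x:[86/3,32] y:[26,39] z:[41/2,27] -> miss, prune

17 AABB tests over nodes [0, 31, 9, 24, 6, 2, 21, 26, 27, 30, 36, 29, 33, 1, 34, 20, 38]; 2 leaves entered; closest P7.

== RESULT ==
[0, 31, 9, 24, 6, 2, 21, 26, 27, 30, 36, 29, 33, 1, 34, 20, 38]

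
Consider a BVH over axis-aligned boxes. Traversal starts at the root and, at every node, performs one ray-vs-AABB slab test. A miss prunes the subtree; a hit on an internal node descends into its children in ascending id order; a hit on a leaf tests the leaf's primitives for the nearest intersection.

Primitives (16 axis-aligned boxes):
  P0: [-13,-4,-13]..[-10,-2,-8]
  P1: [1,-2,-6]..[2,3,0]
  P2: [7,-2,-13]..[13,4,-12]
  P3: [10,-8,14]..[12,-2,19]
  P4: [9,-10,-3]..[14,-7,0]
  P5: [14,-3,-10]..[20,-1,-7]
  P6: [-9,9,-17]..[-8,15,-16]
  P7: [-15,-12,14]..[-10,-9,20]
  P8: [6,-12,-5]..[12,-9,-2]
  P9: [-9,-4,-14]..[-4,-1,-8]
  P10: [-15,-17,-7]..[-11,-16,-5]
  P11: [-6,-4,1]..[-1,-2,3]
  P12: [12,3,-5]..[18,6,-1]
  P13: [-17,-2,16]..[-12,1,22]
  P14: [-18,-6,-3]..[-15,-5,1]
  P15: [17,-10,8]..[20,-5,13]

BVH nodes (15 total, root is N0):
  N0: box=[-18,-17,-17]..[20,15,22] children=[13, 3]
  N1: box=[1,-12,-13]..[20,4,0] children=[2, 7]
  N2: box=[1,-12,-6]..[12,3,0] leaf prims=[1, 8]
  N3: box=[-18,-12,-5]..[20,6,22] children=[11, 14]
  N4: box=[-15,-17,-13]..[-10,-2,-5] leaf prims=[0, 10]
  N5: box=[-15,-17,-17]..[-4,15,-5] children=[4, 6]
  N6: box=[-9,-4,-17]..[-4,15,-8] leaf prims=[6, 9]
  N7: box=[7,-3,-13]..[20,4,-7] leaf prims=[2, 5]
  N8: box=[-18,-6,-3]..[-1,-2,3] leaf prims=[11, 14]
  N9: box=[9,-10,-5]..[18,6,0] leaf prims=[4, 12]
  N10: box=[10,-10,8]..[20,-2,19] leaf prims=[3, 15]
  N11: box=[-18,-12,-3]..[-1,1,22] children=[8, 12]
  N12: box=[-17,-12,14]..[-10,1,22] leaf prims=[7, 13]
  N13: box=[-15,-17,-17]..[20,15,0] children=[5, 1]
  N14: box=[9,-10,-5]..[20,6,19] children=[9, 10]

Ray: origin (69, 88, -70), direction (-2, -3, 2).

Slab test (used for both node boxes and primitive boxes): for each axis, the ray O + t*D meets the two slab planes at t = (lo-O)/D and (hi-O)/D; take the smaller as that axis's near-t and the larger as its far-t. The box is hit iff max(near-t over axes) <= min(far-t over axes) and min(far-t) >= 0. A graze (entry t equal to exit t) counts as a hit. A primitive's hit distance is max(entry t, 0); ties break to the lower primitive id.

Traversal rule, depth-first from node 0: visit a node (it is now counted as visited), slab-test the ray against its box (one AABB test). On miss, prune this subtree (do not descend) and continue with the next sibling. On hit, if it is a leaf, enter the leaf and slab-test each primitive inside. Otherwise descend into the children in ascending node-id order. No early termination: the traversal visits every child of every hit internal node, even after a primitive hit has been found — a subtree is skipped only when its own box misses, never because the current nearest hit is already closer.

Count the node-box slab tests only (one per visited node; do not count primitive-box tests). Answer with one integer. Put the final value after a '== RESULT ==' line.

Traverse from the root:
N0 x:[49/2,87/2] y:[73/3,35] z:[53/2,46] -> hit [53/2,35], descend [3, 13]
  N3 x:[49/2,87/2] y:[82/3,100/3] z:[65/2,46] -> hit [65/2,100/3], descend [11, 14]
    N11 x:[35,87/2] y:[29,100/3] z:[67/2,46] -> miss, prune
    N14 x:[49/2,30] y:[82/3,98/3] z:[65/2,89/2] -> miss, prune
  N13 x:[49/2,42] y:[73/3,35] z:[53/2,35] -> hit [53/2,35], descend [1, 5]
    N1 x:[49/2,34] y:[28,100/3] z:[57/2,35] -> hit [57/2,100/3], descend [2, 7]
      N2 x:[57/2,34] y:[85/3,100/3] z:[32,35] -> hit [32,100/3] leaf, test {P1(miss), P8(miss)}
      N7 x:[49/2,31] y:[28,91/3] z:[57/2,63/2] -> hit [57/2,91/3] leaf, test {P2@t=57/2, P5(miss)}
    N5 x:[73/2,42] y:[73/3,35] z:[53/2,65/2] -> miss, prune

order=[0, 3, 11, 14, 13, 1, 2, 7, 5]  |boxes|=9  |leaves|=2  hit=P2

== RESULT ==
9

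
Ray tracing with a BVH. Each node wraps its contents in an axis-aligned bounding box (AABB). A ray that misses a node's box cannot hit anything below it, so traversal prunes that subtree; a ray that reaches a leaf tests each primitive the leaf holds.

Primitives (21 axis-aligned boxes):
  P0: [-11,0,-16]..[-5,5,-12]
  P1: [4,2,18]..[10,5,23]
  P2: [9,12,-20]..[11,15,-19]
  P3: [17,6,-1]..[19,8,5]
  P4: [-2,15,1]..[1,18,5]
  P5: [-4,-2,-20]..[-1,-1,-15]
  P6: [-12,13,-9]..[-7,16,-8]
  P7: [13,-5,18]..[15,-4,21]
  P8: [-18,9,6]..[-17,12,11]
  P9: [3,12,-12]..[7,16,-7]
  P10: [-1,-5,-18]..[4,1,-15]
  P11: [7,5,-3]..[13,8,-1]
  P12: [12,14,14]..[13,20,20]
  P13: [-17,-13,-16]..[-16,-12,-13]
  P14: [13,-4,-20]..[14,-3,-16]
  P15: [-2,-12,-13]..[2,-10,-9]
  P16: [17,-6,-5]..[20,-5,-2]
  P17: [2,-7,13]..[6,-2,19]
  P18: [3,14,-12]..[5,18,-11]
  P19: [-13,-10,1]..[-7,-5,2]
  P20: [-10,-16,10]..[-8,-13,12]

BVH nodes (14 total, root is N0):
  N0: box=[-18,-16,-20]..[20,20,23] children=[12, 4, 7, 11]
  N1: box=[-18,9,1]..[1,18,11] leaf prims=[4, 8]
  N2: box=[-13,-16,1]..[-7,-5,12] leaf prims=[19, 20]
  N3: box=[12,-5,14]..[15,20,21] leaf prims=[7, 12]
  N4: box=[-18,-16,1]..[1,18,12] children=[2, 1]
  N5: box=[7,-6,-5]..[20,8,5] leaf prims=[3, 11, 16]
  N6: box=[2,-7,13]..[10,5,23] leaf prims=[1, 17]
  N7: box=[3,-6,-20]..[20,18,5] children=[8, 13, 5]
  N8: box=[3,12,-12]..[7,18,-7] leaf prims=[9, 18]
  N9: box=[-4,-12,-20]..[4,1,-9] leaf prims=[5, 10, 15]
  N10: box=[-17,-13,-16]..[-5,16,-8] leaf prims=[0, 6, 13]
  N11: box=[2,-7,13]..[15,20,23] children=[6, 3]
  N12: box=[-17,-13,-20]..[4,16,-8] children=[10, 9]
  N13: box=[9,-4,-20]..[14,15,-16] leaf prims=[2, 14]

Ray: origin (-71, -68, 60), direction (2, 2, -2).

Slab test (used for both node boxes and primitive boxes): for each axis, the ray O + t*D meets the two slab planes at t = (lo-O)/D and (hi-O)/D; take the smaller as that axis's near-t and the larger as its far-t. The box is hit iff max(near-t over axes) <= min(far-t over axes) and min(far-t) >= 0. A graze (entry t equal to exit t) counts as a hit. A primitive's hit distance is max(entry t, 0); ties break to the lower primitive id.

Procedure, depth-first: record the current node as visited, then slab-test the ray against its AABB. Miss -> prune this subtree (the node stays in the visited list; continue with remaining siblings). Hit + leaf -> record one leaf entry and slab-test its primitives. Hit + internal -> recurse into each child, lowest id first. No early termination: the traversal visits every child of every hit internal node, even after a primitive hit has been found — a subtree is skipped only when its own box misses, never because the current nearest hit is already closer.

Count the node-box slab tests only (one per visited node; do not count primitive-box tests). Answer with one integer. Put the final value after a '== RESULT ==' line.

Walk:
N0 x:[53/2,91/2] y:[26,44] z:[37/2,40] -> hit [53/2,40], descend [4, 7, 11, 12]
  N4 x:[53/2,36] y:[26,43] z:[24,59/2] -> hit [53/2,59/2], descend [1, 2]
    N1 x:[53/2,36] y:[77/2,43] z:[49/2,59/2] -> miss, prune
    N2 x:[29,32] y:[26,63/2] z:[24,59/2] -> hit [29,59/2] leaf, test {P19@t=29, P20(miss)}
  N7 x:[37,91/2] y:[31,43] z:[55/2,40] -> hit [37,40], descend [5, 8, 13]
    N5 x:[39,91/2] y:[31,38] z:[55/2,65/2] -> miss, prune
    N8 x:[37,39] y:[40,43] z:[67/2,36] -> miss, prune
    N13 x:[40,85/2] y:[32,83/2] z:[38,40] -> hit [40,40] leaf, test {P2@t=40, P14(miss)}
  N11 x:[73/2,43] y:[61/2,44] z:[37/2,47/2] -> miss, prune
  N12 x:[27,75/2] y:[55/2,42] z:[34,40] -> hit [34,75/2], descend [9, 10]
    N9 x:[67/2,75/2] y:[28,69/2] z:[69/2,40] -> hit [69/2,69/2] leaf, test {P5(miss), P10(miss), P15(miss)}
    N10 x:[27,33] y:[55/2,42] z:[34,38] -> miss, prune

Summary -> nodes [0, 4, 1, 2, 7, 5, 8, 13, 11, 12, 9, 10]; box-tests=12; leaf-entries=3; first=P19

== RESULT ==
12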